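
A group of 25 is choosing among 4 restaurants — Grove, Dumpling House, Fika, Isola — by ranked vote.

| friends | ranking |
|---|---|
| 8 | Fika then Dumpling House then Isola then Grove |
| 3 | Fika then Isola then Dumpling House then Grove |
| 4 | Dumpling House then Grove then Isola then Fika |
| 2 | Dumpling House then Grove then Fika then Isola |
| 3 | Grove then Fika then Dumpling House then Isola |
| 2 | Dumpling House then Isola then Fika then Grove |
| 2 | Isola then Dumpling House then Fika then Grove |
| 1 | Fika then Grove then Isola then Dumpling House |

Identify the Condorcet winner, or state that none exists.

Fika

Check each pair by majority over 25 ballots:
Grove vs Dumpling House: Grove is ranked higher on 3+1 = 4 ballots, Dumpling House on 21. Dumpling House wins 21–4.
Grove vs Fika: 9 to 16, Fika.
Grove vs Isola: Grove is ranked higher on 4+2+3+1 = 10 ballots, Isola on 15. Isola wins 15–10.
Dumpling House vs Fika: Dumpling House is ranked higher on 4+2+2+2 = 10 ballots, Fika on 15. Fika wins 15–10.
Dumpling House vs Isola: Dumpling House preferred on 8+4+2+3+2 = 19 ballots; Dumpling House wins 19–6.
Fika vs Isola: Fika is ranked higher on 8+3+2+3+1 = 17 ballots, Isola on 8. Fika wins 17–8.
Fika defeats every rival head-to-head and is the Condorcet winner.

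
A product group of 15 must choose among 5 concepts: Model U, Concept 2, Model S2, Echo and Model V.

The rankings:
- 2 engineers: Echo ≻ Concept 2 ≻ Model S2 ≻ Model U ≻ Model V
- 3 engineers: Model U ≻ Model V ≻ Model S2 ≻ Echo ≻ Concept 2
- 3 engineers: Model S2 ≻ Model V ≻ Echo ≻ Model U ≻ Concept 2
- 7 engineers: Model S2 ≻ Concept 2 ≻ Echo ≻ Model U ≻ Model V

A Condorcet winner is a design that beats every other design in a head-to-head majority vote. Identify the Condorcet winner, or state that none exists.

Pairwise majorities:
Model U vs Concept 2: Model U is ranked higher on 3+3 = 6 ballots, Concept 2 on 9. Concept 2 wins 9–6.
Model U vs Model S2: 3 to 12, Model S2.
Model U–Echo: Echo 12–3.
Model U–Model V: Model U 12–3.
Concept 2 vs Model S2: Concept 2 is ranked higher on 2 ballots, Model S2 on 13. Model S2 wins 13–2.
Concept 2 vs Echo: Echo wins 8–7.
Concept 2 vs Model V: Concept 2 is ranked higher on 2+7 = 9 ballots, Model V on 6. Concept 2 wins 9–6.
Model S2 vs Echo: Model S2 preferred on 3+3+7 = 13 ballots; Model S2 wins 13–2.
Model S2 vs Model V: 12 to 3, Model S2.
Echo vs Model V: 9 to 6, Echo.
Model S2 wins every pairwise contest, so Model S2 is the Condorcet winner.

Model S2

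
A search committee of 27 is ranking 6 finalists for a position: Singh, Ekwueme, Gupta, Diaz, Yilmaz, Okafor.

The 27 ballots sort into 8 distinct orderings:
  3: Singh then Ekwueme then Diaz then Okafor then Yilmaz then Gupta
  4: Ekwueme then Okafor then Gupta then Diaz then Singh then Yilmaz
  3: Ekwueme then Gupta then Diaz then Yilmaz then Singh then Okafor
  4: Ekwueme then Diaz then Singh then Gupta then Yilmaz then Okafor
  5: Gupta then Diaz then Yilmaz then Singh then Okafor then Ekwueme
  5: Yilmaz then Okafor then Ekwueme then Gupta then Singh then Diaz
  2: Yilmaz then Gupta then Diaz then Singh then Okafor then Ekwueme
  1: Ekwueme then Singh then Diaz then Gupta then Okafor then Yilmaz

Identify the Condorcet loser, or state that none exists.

Okafor

Pairwise majorities:
Singh vs Ekwueme: Singh is ranked higher on 3+5+2 = 10 ballots, Ekwueme on 17. Ekwueme wins 17–10.
Singh–Gupta: Gupta 19–8.
Singh vs Diaz: Singh is ranked higher on 3+5+1 = 9 ballots, Diaz on 18. Diaz wins 18–9.
Singh vs Yilmaz: Singh preferred on 3+4+4+1 = 12 ballots; Yilmaz wins 15–12.
Singh–Okafor: Singh 18–9.
Ekwueme vs Gupta: 20 to 7, Ekwueme.
Ekwueme vs Diaz: 20 to 7, Ekwueme.
Ekwueme vs Yilmaz: Ekwueme, 15–12.
Ekwueme vs Okafor: Ekwueme is ranked higher on 3+4+3+4+1 = 15 ballots, Okafor on 12. Ekwueme wins 15–12.
Gupta vs Diaz: Gupta, 19–8.
Gupta vs Yilmaz: Gupta, 17–10.
Gupta vs Okafor: 15 to 12, Gupta.
Diaz vs Yilmaz: Diaz is ranked higher on 3+4+3+4+5+1 = 20 ballots, Yilmaz on 7. Diaz wins 20–7.
Diaz vs Okafor: 3+3+4+5+2+1 = 18 for Diaz, 9 for Okafor — Diaz by 18–9.
Yilmaz vs Okafor: 19 to 8, Yilmaz.
Only Okafor has no wins; Okafor is the Condorcet loser.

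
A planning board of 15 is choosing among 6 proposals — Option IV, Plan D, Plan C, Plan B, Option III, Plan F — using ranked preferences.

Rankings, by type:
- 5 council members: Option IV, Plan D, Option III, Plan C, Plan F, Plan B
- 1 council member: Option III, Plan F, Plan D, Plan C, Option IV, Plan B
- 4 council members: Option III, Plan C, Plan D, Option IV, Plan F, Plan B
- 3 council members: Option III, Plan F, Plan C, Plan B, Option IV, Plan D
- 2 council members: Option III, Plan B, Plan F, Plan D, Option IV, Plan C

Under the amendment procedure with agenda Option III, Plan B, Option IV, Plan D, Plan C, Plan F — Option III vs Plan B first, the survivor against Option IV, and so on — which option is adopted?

Option III

Round 1: Option III vs Plan B — 15–0, Option III advances.
Round 2: Option III vs Option IV — 10–5, Option III advances.
Round 3: Option III vs Plan D — 10–5, Option III advances.
Round 4: Option III vs Plan C — 15–0, Option III advances.
Round 5: Option III vs Plan F — 15–0, Option III advances.
Option III survives the agenda.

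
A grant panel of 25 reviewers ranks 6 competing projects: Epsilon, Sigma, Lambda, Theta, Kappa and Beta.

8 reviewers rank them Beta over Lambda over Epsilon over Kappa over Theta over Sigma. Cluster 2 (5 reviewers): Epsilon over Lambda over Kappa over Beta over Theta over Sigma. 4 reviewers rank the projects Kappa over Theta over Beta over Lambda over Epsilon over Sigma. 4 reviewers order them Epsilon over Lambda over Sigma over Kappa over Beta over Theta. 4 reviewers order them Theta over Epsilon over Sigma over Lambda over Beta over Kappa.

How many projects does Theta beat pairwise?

Theta against each rival (25 reviewers):
Theta vs Epsilon: Epsilon wins 17–8.
Theta–Sigma: Theta 21–4.
Theta vs Lambda: Lambda, 17–8.
Theta vs Kappa: 4 to 21, Kappa.
Theta vs Beta: 8 to 17, Beta.
Theta beats Sigma; loses to Epsilon, Lambda, Kappa, Beta — 1 pairwise win.

1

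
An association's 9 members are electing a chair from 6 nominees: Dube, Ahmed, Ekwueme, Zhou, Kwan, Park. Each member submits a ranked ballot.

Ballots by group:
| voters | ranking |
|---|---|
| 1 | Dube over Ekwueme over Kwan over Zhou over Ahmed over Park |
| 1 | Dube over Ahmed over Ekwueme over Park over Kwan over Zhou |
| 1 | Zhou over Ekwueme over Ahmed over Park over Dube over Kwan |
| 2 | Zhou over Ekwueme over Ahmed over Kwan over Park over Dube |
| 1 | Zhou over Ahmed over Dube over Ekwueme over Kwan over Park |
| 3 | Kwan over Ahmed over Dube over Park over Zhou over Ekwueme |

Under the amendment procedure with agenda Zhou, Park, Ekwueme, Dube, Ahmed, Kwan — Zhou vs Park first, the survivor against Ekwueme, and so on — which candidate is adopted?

Ahmed

Round 1: Zhou vs Park — 5–4, Zhou advances.
Round 2: Zhou vs Ekwueme — 7–2, Zhou advances.
Round 3: Zhou vs Dube — 4–5, Dube advances.
Round 4: Dube vs Ahmed — 2–7, Ahmed advances.
Round 5: Ahmed vs Kwan — 5–4, Ahmed advances.
The agenda winner is Ahmed.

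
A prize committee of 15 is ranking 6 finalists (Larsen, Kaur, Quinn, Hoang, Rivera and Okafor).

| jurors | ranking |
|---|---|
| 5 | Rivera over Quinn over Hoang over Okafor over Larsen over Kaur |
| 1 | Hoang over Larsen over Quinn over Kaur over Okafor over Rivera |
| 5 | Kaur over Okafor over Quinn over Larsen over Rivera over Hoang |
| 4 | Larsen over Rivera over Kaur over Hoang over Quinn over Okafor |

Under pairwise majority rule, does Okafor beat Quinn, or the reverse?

Ballots ranking Okafor above Quinn: 5.
Ballots ranking Quinn above Okafor: 15 − 5 = 10.
Quinn wins the head-to-head 10–5.

Quinn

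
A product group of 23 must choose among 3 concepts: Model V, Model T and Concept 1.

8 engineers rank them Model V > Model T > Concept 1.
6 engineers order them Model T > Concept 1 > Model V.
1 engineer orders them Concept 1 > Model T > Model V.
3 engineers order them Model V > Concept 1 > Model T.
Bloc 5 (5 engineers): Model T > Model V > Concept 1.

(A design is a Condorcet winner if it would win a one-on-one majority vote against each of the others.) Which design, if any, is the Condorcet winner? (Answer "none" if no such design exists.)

Pairwise majorities:
Model V vs Model T: Model T wins 12–11.
Model V–Concept 1: Model V 16–7.
Model T vs Concept 1: Model T wins 19–4.
Model T beats each of Model V, Concept 1 — Model T is the Condorcet winner.

Model T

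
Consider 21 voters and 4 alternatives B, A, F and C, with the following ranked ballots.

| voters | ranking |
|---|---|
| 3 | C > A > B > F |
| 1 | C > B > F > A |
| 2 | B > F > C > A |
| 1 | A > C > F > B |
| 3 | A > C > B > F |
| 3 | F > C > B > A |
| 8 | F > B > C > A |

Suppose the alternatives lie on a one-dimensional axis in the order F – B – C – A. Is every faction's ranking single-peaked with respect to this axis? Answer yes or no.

no

Axis positions: F=1, B=2, C=3, A=4.
Faction 1 (peak C at position 3): ranking walks positions 3-4-2-1, expanding outward from the peak — single-peaked.
Faction 2 (peak C at position 3): ranking walks positions 3-2-1-4, expanding outward from the peak — single-peaked.
Faction 3 (peak B at position 2): ranking walks positions 2-1-3-4, expanding outward from the peak — single-peaked.
Faction 4: ranking walks positions 4-3-1-2; F is ranked above B even though B lies between F and the peak A on the axis — preferences dip and rise again. Not single-peaked.
Faction 5 (peak A at position 4): ranking walks positions 4-3-2-1, expanding outward from the peak — single-peaked.
Faction 6: ranking walks positions 1-3-2-4; C is ranked above B even though B lies between C and the peak F on the axis — preferences dip and rise again. Not single-peaked.
Faction 7 (peak F at position 1): ranking walks positions 1-2-3-4, expanding outward from the peak — single-peaked.
Faction 4 violates single-peakedness, so the profile is not single-peaked on this axis.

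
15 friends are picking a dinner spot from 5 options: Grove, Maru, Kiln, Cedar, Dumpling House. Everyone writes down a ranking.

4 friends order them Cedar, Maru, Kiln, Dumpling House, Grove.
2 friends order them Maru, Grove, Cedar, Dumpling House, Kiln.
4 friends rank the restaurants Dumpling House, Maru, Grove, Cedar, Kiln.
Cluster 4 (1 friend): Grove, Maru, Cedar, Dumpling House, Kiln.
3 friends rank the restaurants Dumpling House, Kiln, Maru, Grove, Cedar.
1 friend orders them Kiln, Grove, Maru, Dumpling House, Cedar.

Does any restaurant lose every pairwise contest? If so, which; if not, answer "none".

Head-to-head results (15 friends):
Grove–Maru: Maru 13–2.
Grove vs Kiln: Kiln, 8–7.
Grove vs Cedar: 11 to 4, Grove.
Grove vs Dumpling House: 4 to 11, Dumpling House.
Maru vs Kiln: Maru, 11–4.
Maru vs Cedar: Maru, 11–4.
Maru vs Dumpling House: Maru wins 8–7.
Kiln vs Cedar: 4 to 11, Cedar.
Kiln vs Dumpling House: 4+1 = 5 for Kiln, 10 for Dumpling House — Dumpling House by 10–5.
Cedar vs Dumpling House: Cedar is ranked higher on 4+2+1 = 7 ballots, Dumpling House on 8. Dumpling House wins 8–7.
Every restaurant wins at least one matchup (Grove beats Cedar; Maru beats Grove; Kiln beats Grove; Cedar beats Kiln; Dumpling House beats Grove), so there is no Condorcet loser.

none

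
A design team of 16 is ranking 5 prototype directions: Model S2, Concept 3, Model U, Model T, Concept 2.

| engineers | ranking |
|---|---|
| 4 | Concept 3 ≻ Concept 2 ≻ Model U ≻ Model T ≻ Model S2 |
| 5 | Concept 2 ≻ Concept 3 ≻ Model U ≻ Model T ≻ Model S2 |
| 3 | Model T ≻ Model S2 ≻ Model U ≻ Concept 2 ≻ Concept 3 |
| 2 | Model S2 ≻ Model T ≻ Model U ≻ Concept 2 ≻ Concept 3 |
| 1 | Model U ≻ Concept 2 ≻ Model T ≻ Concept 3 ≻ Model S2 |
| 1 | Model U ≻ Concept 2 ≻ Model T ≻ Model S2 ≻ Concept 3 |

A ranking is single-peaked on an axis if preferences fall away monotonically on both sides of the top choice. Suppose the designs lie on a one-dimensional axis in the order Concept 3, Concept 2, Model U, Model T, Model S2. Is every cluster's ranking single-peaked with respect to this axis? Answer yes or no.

Axis positions: Concept 3=1, Concept 2=2, Model U=3, Model T=4, Model S2=5.
Cluster 1 (peak Concept 3 at position 1): ranking walks positions 1-2-3-4-5, expanding outward from the peak — single-peaked.
Cluster 2 (peak Concept 2 at position 2): ranking walks positions 2-1-3-4-5, expanding outward from the peak — single-peaked.
Cluster 3 (peak Model T at position 4): ranking walks positions 4-5-3-2-1, expanding outward from the peak — single-peaked.
Cluster 4 (peak Model S2 at position 5): ranking walks positions 5-4-3-2-1, expanding outward from the peak — single-peaked.
Cluster 5 (peak Model U at position 3): ranking walks positions 3-2-4-1-5, expanding outward from the peak — single-peaked.
Cluster 6 (peak Model U at position 3): ranking walks positions 3-2-4-5-1, expanding outward from the peak — single-peaked.
Every ranking is single-peaked on this axis.

yes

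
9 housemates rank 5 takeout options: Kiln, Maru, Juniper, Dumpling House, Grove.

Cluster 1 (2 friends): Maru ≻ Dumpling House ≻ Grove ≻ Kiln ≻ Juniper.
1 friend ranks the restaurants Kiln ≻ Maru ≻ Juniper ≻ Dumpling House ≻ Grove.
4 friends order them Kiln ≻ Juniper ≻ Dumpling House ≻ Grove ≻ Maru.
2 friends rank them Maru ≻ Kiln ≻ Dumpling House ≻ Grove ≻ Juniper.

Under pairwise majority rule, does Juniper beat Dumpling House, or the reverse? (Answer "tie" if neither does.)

Juniper

Ballots ranking Juniper above Dumpling House: 1 + 4 = 5.
Ballots ranking Dumpling House above Juniper: 9 − 5 = 4.
Juniper wins the head-to-head 5–4.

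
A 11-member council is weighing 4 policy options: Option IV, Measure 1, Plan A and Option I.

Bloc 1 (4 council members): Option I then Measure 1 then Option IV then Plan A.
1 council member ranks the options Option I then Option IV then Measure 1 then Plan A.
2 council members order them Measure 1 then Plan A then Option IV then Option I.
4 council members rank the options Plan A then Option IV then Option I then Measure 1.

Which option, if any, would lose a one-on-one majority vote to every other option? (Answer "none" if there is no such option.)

none

Head-to-head results (11 council members):
Option IV vs Measure 1: Option IV preferred on 1+4 = 5 ballots; Measure 1 wins 6–5.
Option IV–Plan A: Plan A 6–5.
Option IV vs Option I: Option IV preferred on 2+4 = 6 ballots; Option IV wins 6–5.
Measure 1 vs Plan A: Measure 1 wins 7–4.
Measure 1–Option I: Option I 9–2.
Plan A–Option I: Plan A 6–5.
Each option has at least one pairwise win (Option IV beats Option I; Measure 1 beats Option IV; Plan A beats Option IV; Option I beats Measure 1) — no Condorcet loser.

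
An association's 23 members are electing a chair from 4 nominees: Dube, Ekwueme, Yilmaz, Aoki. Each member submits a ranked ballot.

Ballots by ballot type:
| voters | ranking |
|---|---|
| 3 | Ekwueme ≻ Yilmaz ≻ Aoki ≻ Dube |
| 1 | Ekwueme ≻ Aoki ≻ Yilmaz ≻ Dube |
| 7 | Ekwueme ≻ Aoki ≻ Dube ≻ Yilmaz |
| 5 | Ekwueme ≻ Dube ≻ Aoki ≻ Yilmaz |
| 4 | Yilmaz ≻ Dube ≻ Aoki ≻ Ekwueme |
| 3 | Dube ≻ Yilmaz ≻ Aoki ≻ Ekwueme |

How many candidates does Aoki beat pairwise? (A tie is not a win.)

1

Aoki against each rival (23 voters):
Aoki vs Dube: Aoki preferred on 3+1+7 = 11 ballots; Dube wins 12–11.
Aoki vs Ekwueme: Ekwueme wins 16–7.
Aoki vs Yilmaz: Aoki preferred on 1+7+5 = 13 ballots; Aoki wins 13–10.
Aoki beats Yilmaz; loses to Dube, Ekwueme — 1 pairwise win.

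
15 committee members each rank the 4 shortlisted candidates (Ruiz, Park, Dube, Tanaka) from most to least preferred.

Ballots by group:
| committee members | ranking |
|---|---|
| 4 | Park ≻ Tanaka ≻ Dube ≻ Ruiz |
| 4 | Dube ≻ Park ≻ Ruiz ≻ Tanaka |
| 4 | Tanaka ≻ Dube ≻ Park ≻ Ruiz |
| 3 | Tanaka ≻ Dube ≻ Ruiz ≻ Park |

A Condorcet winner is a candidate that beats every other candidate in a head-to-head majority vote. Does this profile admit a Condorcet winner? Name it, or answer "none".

Pairwise majorities:
Ruiz vs Park: Park wins 12–3.
Ruiz vs Dube: Dube wins 15–0.
Ruiz vs Tanaka: Tanaka, 11–4.
Park vs Dube: Dube, 11–4.
Park vs Tanaka: Park, 8–7.
Dube vs Tanaka: Tanaka wins 11–4.
Every candidate loses at least once (Ruiz loses to Park; Park loses to Dube; Dube loses to Tanaka; Tanaka loses to Park). The majority relation contains the cycle Park > Tanaka > Dube > Park, so there is no Condorcet winner.

none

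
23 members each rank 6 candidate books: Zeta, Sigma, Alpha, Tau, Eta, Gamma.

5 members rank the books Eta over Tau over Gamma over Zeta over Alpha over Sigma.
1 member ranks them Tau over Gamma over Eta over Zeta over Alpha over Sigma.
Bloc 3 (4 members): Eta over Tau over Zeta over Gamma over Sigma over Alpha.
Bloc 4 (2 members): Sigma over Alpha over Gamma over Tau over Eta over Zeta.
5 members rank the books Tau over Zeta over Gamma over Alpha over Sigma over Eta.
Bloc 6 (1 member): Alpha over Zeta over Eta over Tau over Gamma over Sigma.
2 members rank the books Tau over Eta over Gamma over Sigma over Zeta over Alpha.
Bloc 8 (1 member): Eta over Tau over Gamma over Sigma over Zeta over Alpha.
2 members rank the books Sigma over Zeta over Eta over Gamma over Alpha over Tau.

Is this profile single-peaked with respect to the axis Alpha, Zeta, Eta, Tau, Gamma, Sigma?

Axis positions: Alpha=1, Zeta=2, Eta=3, Tau=4, Gamma=5, Sigma=6.
Bloc 1 (peak Eta at position 3): ranking walks positions 3-4-5-2-1-6, expanding outward from the peak — single-peaked.
Bloc 2 (peak Tau at position 4): ranking walks positions 4-5-3-2-1-6, expanding outward from the peak — single-peaked.
Bloc 3 (peak Eta at position 3): ranking walks positions 3-4-2-5-6-1, expanding outward from the peak — single-peaked.
Bloc 4: ranking walks positions 6-1-5-4-3-2; Alpha is ranked above Gamma even though Gamma lies between Alpha and the peak Sigma on the axis — preferences dip and rise again. Not single-peaked.
Bloc 5: ranking walks positions 4-2-5-1-6-3; Zeta is ranked above Eta even though Eta lies between Zeta and the peak Tau on the axis — preferences dip and rise again. Not single-peaked.
Bloc 6 (peak Alpha at position 1): ranking walks positions 1-2-3-4-5-6, expanding outward from the peak — single-peaked.
Bloc 7 (peak Tau at position 4): ranking walks positions 4-3-5-6-2-1, expanding outward from the peak — single-peaked.
Bloc 8 (peak Eta at position 3): ranking walks positions 3-4-5-6-2-1, expanding outward from the peak — single-peaked.
Bloc 9: ranking walks positions 6-2-3-5-1-4; Zeta is ranked above Gamma even though Gamma lies between Zeta and the peak Sigma on the axis — preferences dip and rise again. Not single-peaked.
Bloc 4 violates single-peakedness, so the profile is not single-peaked on this axis.

no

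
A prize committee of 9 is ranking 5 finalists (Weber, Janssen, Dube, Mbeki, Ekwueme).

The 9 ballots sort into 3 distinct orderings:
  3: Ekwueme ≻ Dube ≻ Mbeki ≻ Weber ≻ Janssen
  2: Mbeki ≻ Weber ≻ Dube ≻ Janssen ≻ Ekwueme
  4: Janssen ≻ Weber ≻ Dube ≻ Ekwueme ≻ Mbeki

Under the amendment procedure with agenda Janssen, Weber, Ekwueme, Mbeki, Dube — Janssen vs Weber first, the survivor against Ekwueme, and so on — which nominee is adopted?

Round 1: Janssen vs Weber — 4–5, Weber advances.
Round 2: Weber vs Ekwueme — 6–3, Weber advances.
Round 3: Weber vs Mbeki — 4–5, Mbeki advances.
Round 4: Mbeki vs Dube — 2–7, Dube advances.
The agenda winner is Dube.

Dube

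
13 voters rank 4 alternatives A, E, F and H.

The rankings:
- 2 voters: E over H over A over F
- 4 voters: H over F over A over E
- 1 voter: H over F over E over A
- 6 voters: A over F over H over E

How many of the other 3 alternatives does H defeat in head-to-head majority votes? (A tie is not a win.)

3

H against each rival (13 voters):
H vs A: H, 7–6.
H vs E: 11 to 2, H.
H vs F: H wins 7–6.
H beats A, E, F — 3 pairwise wins.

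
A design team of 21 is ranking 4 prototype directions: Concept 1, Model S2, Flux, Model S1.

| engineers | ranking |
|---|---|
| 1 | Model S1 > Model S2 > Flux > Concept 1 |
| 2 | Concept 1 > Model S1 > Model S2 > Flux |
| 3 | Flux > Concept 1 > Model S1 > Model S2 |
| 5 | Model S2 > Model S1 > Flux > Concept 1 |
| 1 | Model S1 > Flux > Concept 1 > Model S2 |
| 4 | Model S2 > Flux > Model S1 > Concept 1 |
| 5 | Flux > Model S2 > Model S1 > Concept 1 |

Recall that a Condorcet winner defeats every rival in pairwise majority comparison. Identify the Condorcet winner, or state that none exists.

Model S2

Check each pair by majority over 21 ballots:
Concept 1 vs Model S2: 6 to 15, Model S2.
Concept 1 vs Flux: Concept 1 preferred on 2 ballots; Flux wins 19–2.
Concept 1 vs Model S1: 2+3 = 5 for Concept 1, 16 for Model S1 — Model S1 by 16–5.
Model S2 vs Flux: Model S2 is ranked higher on 1+2+5+4 = 12 ballots, Flux on 9. Model S2 wins 12–9.
Model S2 vs Model S1: Model S2 is ranked higher on 5+4+5 = 14 ballots, Model S1 on 7. Model S2 wins 14–7.
Flux vs Model S1: 12 to 9, Flux.
Model S2 beats each of Concept 1, Flux, Model S1 — Model S2 is the Condorcet winner.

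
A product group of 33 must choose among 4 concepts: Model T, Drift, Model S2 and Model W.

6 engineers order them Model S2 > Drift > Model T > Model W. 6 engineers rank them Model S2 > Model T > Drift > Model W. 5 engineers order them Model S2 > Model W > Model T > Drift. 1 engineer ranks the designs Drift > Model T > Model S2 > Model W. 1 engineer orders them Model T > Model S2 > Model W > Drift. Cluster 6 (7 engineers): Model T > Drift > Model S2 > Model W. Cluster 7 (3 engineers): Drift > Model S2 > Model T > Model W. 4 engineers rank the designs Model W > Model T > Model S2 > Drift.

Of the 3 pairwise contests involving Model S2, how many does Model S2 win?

Model S2 against each rival (33 engineers):
Model S2 vs Model T: 6+6+5+3 = 20 for Model S2, 13 for Model T — Model S2 by 20–13.
Model S2 vs Drift: Model S2, 22–11.
Model S2–Model W: Model S2 29–4.
Model S2 beats Model T, Drift, Model W — 3 pairwise wins.

3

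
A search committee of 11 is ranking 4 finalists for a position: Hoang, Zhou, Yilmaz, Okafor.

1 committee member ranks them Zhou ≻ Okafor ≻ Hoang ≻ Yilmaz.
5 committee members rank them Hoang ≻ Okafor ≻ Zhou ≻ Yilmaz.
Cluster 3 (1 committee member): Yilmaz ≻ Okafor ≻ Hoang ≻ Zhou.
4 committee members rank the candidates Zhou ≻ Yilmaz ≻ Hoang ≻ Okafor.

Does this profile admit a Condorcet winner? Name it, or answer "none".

Hoang

Pairwise majorities:
Hoang vs Zhou: Hoang, 6–5.
Hoang vs Yilmaz: Hoang wins 6–5.
Hoang vs Okafor: Hoang wins 9–2.
Zhou vs Yilmaz: Zhou, 10–1.
Zhou vs Okafor: Okafor, 6–5.
Yilmaz–Okafor: Okafor 6–5.
Hoang defeats every rival head-to-head and is the Condorcet winner.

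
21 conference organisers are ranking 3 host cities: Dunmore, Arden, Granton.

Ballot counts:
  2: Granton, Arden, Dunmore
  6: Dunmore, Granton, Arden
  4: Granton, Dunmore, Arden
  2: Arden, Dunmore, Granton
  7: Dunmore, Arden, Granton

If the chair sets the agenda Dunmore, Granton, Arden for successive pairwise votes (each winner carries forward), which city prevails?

Round 1: Dunmore vs Granton — 15–6, Dunmore advances.
Round 2: Dunmore vs Arden — 17–4, Dunmore advances.
Dunmore survives the agenda.

Dunmore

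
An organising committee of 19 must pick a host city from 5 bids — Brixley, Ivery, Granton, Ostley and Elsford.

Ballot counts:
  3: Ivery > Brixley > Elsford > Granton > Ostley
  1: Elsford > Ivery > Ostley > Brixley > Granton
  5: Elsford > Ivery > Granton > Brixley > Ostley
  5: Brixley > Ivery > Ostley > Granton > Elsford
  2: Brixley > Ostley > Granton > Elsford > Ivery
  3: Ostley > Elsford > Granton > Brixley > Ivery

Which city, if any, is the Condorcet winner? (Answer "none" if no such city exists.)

Brixley

Check each pair by majority over 19 ballots:
Brixley vs Ivery: Brixley wins 10–9.
Brixley vs Granton: Brixley, 11–8.
Brixley vs Ostley: Brixley is ranked higher on 3+5+5+2 = 15 ballots, Ostley on 4. Brixley wins 15–4.
Brixley vs Elsford: Brixley preferred on 3+5+2 = 10 ballots; Brixley wins 10–9.
Ivery vs Granton: 14 to 5, Ivery.
Ivery vs Ostley: Ivery wins 14–5.
Ivery vs Elsford: Elsford, 11–8.
Granton vs Ostley: 8 to 11, Ostley.
Granton vs Elsford: 5+2 = 7 for Granton, 12 for Elsford — Elsford by 12–7.
Ostley–Elsford: Ostley 10–9.
Brixley beats each of Ivery, Granton, Ostley, Elsford — Brixley is the Condorcet winner.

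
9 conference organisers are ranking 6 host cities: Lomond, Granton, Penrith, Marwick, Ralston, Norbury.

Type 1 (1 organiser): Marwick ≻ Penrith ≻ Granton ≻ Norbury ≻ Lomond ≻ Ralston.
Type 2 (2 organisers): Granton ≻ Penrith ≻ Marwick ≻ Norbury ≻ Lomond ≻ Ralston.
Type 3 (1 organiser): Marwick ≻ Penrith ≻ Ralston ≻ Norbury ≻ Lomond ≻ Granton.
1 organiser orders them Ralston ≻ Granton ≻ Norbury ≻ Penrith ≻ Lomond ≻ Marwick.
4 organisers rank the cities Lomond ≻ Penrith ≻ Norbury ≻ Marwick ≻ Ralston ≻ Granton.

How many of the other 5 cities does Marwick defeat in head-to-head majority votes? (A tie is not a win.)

2

Marwick against each rival (9 organisers):
Marwick vs Lomond: Marwick preferred on 1+2+1 = 4 ballots; Lomond wins 5–4.
Marwick vs Granton: Marwick wins 6–3.
Marwick vs Penrith: Penrith wins 7–2.
Marwick vs Ralston: Marwick wins 8–1.
Marwick vs Norbury: Norbury, 5–4.
Marwick beats Granton, Ralston; loses to Lomond, Penrith, Norbury — 2 pairwise wins.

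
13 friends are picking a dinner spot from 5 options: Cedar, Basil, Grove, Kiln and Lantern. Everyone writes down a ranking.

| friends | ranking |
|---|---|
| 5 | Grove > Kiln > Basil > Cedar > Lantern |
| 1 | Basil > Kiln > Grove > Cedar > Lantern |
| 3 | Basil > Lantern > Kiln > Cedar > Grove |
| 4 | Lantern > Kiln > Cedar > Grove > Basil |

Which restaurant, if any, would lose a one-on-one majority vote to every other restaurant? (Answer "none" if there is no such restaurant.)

Pairwise majorities:
Cedar vs Basil: 4 to 9, Basil.
Cedar–Grove: Cedar 7–6.
Cedar vs Kiln: Kiln, 13–0.
Cedar–Lantern: Lantern 7–6.
Basil vs Grove: Basil preferred on 1+3 = 4 ballots; Grove wins 9–4.
Basil vs Kiln: Kiln, 9–4.
Basil vs Lantern: Basil, 9–4.
Grove vs Kiln: Grove preferred on 5 ballots; Kiln wins 8–5.
Grove vs Lantern: 6 to 7, Lantern.
Kiln vs Lantern: Kiln preferred on 5+1 = 6 ballots; Lantern wins 7–6.
Each restaurant has at least one pairwise win (Cedar beats Grove; Basil beats Cedar; Grove beats Basil; Kiln beats Cedar; Lantern beats Cedar) — no Condorcet loser.

none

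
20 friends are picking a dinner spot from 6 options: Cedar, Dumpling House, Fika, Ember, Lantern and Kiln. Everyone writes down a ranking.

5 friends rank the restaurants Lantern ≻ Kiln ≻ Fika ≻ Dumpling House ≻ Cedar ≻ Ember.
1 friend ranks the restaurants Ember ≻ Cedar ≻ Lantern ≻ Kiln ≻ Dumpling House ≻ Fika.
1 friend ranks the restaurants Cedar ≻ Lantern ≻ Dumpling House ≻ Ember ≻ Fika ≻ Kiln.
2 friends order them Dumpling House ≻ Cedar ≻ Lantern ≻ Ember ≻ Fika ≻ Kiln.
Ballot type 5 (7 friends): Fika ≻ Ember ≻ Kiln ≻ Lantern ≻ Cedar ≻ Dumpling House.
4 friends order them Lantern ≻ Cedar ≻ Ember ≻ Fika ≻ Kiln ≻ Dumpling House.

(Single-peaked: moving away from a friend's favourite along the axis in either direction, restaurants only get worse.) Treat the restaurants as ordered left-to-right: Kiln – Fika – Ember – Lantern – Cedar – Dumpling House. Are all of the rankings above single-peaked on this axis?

no

Axis positions: Kiln=1, Fika=2, Ember=3, Lantern=4, Cedar=5, Dumpling House=6.
Ballot type 1: ranking walks positions 4-1-2-6-5-3; Kiln is ranked above Ember even though Ember lies between Kiln and the peak Lantern on the axis — preferences dip and rise again. Not single-peaked.
Ballot type 2: ranking walks positions 3-5-4-1-6-2; Cedar is ranked above Lantern even though Lantern lies between Cedar and the peak Ember on the axis — preferences dip and rise again. Not single-peaked.
Ballot type 3 (peak Cedar at position 5): ranking walks positions 5-4-6-3-2-1, expanding outward from the peak — single-peaked.
Ballot type 4 (peak Dumpling House at position 6): ranking walks positions 6-5-4-3-2-1, expanding outward from the peak — single-peaked.
Ballot type 5 (peak Fika at position 2): ranking walks positions 2-3-1-4-5-6, expanding outward from the peak — single-peaked.
Ballot type 6 (peak Lantern at position 4): ranking walks positions 4-5-3-2-1-6, expanding outward from the peak — single-peaked.
Ballot type 1 violates single-peakedness, so the profile is not single-peaked on this axis.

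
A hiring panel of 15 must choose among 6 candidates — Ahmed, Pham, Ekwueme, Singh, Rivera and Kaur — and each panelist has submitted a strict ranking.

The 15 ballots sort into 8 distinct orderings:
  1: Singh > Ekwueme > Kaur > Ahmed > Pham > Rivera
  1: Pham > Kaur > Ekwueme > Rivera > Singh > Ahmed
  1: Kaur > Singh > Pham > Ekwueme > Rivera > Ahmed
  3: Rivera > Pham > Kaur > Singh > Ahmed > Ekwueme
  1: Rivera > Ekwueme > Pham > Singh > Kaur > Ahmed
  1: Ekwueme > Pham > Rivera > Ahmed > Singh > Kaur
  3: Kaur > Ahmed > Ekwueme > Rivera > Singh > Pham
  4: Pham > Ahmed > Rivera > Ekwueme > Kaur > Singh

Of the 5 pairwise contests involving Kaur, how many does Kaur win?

Kaur against each rival (15 committee members):
Kaur vs Ahmed: Kaur wins 10–5.
Kaur vs Pham: Pham, 10–5.
Kaur vs Ekwueme: Kaur, 8–7.
Kaur vs Singh: Kaur, 12–3.
Kaur vs Rivera: 6 to 9, Rivera.
Kaur beats Ahmed, Ekwueme, Singh; loses to Pham, Rivera — 3 pairwise wins.

3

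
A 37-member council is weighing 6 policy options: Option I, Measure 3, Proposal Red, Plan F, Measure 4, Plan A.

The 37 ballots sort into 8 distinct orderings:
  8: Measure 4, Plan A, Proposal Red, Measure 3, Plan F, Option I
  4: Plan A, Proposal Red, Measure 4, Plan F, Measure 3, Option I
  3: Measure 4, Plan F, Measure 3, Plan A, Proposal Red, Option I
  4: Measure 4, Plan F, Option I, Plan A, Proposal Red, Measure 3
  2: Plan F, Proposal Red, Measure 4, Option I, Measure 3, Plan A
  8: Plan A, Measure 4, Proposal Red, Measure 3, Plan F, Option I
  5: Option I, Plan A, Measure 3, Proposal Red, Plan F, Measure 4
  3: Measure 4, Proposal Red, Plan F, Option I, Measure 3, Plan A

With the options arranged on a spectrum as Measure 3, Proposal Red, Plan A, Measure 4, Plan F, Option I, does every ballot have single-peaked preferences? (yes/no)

no

Axis positions: Measure 3=1, Proposal Red=2, Plan A=3, Measure 4=4, Plan F=5, Option I=6.
Cluster 1 (peak Measure 4 at position 4): ranking walks positions 4-3-2-1-5-6, expanding outward from the peak — single-peaked.
Cluster 2 (peak Plan A at position 3): ranking walks positions 3-2-4-5-1-6, expanding outward from the peak — single-peaked.
Cluster 3: ranking walks positions 4-5-1-3-2-6; Measure 3 is ranked above Plan A even though Plan A lies between Measure 3 and the peak Measure 4 on the axis — preferences dip and rise again. Not single-peaked.
Cluster 4 (peak Measure 4 at position 4): ranking walks positions 4-5-6-3-2-1, expanding outward from the peak — single-peaked.
Cluster 5: ranking walks positions 5-2-4-6-1-3; Proposal Red is ranked above Measure 4 even though Measure 4 lies between Proposal Red and the peak Plan F on the axis — preferences dip and rise again. Not single-peaked.
Cluster 6 (peak Plan A at position 3): ranking walks positions 3-4-2-1-5-6, expanding outward from the peak — single-peaked.
Cluster 7: ranking walks positions 6-3-1-2-5-4; Plan A is ranked above Plan F even though Plan F lies between Plan A and the peak Option I on the axis — preferences dip and rise again. Not single-peaked.
Cluster 8: ranking walks positions 4-2-5-6-1-3; Proposal Red is ranked above Plan A even though Plan A lies between Proposal Red and the peak Measure 4 on the axis — preferences dip and rise again. Not single-peaked.
Cluster 3 violates single-peakedness, so the profile is not single-peaked on this axis.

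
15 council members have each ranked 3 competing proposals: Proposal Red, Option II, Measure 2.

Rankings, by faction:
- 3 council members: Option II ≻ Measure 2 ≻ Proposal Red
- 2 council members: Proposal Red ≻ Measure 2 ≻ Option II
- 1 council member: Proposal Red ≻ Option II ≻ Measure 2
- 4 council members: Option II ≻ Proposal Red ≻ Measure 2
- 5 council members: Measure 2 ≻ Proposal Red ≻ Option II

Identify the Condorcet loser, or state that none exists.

Pairwise majorities:
Proposal Red–Option II: Proposal Red 8–7.
Proposal Red vs Measure 2: Proposal Red preferred on 2+1+4 = 7 ballots; Measure 2 wins 8–7.
Option II vs Measure 2: Option II, 8–7.
Each option has at least one pairwise win (Proposal Red beats Option II; Option II beats Measure 2; Measure 2 beats Proposal Red) — no Condorcet loser.

none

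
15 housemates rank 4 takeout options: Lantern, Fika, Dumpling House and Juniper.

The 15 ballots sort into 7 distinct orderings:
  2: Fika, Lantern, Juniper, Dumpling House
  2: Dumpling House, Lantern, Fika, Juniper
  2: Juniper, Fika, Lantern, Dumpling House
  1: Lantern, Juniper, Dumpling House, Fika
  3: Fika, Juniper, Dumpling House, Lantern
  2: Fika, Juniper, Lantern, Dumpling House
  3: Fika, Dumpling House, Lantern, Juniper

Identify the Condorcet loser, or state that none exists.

none

Head-to-head results (15 friends):
Lantern vs Fika: Lantern preferred on 2+1 = 3 ballots; Fika wins 12–3.
Lantern vs Dumpling House: Dumpling House wins 8–7.
Lantern vs Juniper: Lantern preferred on 2+2+1+3 = 8 ballots; Lantern wins 8–7.
Fika–Dumpling House: Fika 12–3.
Fika–Juniper: Fika 12–3.
Dumpling House–Juniper: Juniper 10–5.
Each restaurant has at least one pairwise win (Lantern beats Juniper; Fika beats Lantern; Dumpling House beats Lantern; Juniper beats Dumpling House) — no Condorcet loser.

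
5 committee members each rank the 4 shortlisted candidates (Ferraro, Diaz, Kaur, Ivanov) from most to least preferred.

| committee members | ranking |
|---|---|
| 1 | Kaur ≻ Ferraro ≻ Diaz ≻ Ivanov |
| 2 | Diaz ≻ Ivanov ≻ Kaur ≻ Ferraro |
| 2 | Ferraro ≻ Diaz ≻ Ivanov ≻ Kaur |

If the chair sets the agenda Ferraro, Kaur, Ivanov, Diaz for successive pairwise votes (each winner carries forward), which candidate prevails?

Diaz

Round 1: Ferraro vs Kaur — 2–3, Kaur advances.
Round 2: Kaur vs Ivanov — 1–4, Ivanov advances.
Round 3: Ivanov vs Diaz — 0–5, Diaz advances.
The agenda winner is Diaz.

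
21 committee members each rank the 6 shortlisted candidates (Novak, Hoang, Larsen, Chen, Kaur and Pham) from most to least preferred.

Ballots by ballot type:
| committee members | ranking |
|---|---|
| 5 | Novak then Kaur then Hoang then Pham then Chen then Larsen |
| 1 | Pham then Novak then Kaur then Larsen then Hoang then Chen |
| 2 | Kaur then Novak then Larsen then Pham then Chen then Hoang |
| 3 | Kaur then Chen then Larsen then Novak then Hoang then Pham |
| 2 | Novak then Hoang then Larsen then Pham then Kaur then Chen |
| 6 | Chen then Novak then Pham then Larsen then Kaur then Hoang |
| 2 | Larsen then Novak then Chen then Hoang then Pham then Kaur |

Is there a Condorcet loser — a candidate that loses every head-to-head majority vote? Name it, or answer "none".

Head-to-head results (21 committee members):
Novak vs Hoang: 21 to 0, Novak.
Novak vs Larsen: Novak preferred on 5+1+2+2+6 = 16 ballots; Novak wins 16–5.
Novak vs Chen: Novak wins 12–9.
Novak vs Kaur: Novak wins 16–5.
Novak vs Pham: 20 to 1, Novak.
Hoang vs Larsen: 7 to 14, Larsen.
Hoang vs Chen: Hoang preferred on 5+1+2 = 8 ballots; Chen wins 13–8.
Hoang vs Kaur: 2+2 = 4 for Hoang, 17 for Kaur — Kaur by 17–4.
Hoang vs Pham: Hoang is ranked higher on 5+3+2+2 = 12 ballots, Pham on 9. Hoang wins 12–9.
Larsen vs Chen: 7 to 14, Chen.
Larsen vs Kaur: 2+6+2 = 10 for Larsen, 11 for Kaur — Kaur by 11–10.
Larsen vs Pham: Pham, 12–9.
Chen–Kaur: Kaur 13–8.
Chen vs Pham: Chen, 11–10.
Kaur vs Pham: Pham, 11–10.
Every candidate wins at least one matchup (Novak beats Hoang; Hoang beats Pham; Larsen beats Hoang; Chen beats Hoang; Kaur beats Hoang; Pham beats Larsen), so there is no Condorcet loser.

none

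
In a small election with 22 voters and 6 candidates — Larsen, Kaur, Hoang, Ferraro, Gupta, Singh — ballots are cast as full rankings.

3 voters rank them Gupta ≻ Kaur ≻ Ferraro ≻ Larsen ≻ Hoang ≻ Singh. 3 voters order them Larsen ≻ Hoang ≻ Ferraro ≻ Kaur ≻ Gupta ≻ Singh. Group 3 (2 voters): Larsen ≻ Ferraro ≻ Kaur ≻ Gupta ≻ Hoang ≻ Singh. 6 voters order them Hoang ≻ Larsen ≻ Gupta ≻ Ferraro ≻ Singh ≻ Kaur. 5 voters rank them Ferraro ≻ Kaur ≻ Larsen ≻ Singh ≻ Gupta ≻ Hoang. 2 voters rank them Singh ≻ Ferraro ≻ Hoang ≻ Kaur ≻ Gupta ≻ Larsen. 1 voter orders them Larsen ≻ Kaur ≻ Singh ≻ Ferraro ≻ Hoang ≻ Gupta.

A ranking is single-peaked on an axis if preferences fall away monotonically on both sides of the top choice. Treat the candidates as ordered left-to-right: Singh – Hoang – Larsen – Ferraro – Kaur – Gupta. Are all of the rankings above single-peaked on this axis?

no

Axis positions: Singh=1, Hoang=2, Larsen=3, Ferraro=4, Kaur=5, Gupta=6.
Group 1 (peak Gupta at position 6): ranking walks positions 6-5-4-3-2-1, expanding outward from the peak — single-peaked.
Group 2 (peak Larsen at position 3): ranking walks positions 3-2-4-5-6-1, expanding outward from the peak — single-peaked.
Group 3 (peak Larsen at position 3): ranking walks positions 3-4-5-6-2-1, expanding outward from the peak — single-peaked.
Group 4: ranking walks positions 2-3-6-4-1-5; Gupta is ranked above Ferraro even though Ferraro lies between Gupta and the peak Hoang on the axis — preferences dip and rise again. Not single-peaked.
Group 5: ranking walks positions 4-5-3-1-6-2; Singh is ranked above Hoang even though Hoang lies between Singh and the peak Ferraro on the axis — preferences dip and rise again. Not single-peaked.
Group 6: ranking walks positions 1-4-2-5-6-3; Ferraro is ranked above Hoang even though Hoang lies between Ferraro and the peak Singh on the axis — preferences dip and rise again. Not single-peaked.
Group 7: ranking walks positions 3-5-1-4-2-6; Kaur is ranked above Ferraro even though Ferraro lies between Kaur and the peak Larsen on the axis — preferences dip and rise again. Not single-peaked.
Group 4 violates single-peakedness, so the profile is not single-peaked on this axis.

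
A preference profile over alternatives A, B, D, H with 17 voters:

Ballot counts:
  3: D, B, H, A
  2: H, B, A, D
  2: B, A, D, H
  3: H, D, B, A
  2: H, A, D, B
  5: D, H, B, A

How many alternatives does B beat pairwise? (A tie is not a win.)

1

B against each rival (17 voters):
B–A: B 15–2.
B vs D: B preferred on 2+2 = 4 ballots; D wins 13–4.
B vs H: B preferred on 3+2 = 5 ballots; H wins 12–5.
B beats A; loses to D, H — 1 pairwise win.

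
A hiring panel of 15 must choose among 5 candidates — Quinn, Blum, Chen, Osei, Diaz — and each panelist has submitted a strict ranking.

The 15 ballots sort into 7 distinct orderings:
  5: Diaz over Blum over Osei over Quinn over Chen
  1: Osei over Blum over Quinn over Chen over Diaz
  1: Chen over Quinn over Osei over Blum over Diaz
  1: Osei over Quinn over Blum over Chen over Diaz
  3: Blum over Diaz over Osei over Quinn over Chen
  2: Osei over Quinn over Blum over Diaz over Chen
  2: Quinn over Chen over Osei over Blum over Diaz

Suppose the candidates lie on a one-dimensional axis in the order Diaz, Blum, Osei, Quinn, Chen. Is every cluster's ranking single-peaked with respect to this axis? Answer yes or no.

yes

Axis positions: Diaz=1, Blum=2, Osei=3, Quinn=4, Chen=5.
Cluster 1 (peak Diaz at position 1): ranking walks positions 1-2-3-4-5, expanding outward from the peak — single-peaked.
Cluster 2 (peak Osei at position 3): ranking walks positions 3-2-4-5-1, expanding outward from the peak — single-peaked.
Cluster 3 (peak Chen at position 5): ranking walks positions 5-4-3-2-1, expanding outward from the peak — single-peaked.
Cluster 4 (peak Osei at position 3): ranking walks positions 3-4-2-5-1, expanding outward from the peak — single-peaked.
Cluster 5 (peak Blum at position 2): ranking walks positions 2-1-3-4-5, expanding outward from the peak — single-peaked.
Cluster 6 (peak Osei at position 3): ranking walks positions 3-4-2-1-5, expanding outward from the peak — single-peaked.
Cluster 7 (peak Quinn at position 4): ranking walks positions 4-5-3-2-1, expanding outward from the peak — single-peaked.
Every ranking is single-peaked on this axis.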